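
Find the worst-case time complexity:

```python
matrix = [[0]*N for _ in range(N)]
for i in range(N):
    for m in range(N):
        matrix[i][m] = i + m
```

Time complexity: O(n^2).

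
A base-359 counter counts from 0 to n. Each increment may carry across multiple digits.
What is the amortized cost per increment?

Digit at position i changes every 359^i increments. Total digit changes over n increments: n * 359/(359-1) = O(n). Amortized: O(1).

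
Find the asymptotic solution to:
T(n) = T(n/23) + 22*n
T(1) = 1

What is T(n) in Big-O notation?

Geometric series: 22*n*(1 + 1/23 + 1/23^2 + ...) = O(n). T(n) = O(n).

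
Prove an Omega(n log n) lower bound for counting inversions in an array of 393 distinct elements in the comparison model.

Decision-tree argument: at any leaf, the comparisons made (with transitivity) must totally order all 393 elements -- otherwise some pair (i,j) is unordered, and an adversary can present two inputs agreeing on every comparison made but with that pair flipped, changing the inversion count by 1, so the leaf's output is wrong on one of them. Hence the tree has >= 393! leaves and height >= log_2(393!) = Omega(n log n). Modified merge sort achieves O(n log n).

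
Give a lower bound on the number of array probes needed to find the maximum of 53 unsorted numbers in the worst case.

Adversary: any unprobed cell could hold a value larger than everything seen so far. If fewer than 53 cells are probed, the adversary places the max in an unprobed cell. So all 53 cells must be examined; together with 53-1 comparisons this is tight.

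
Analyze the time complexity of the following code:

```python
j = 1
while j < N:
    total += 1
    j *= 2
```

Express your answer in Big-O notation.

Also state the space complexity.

Time complexity: O(log n).
Space complexity: O(1).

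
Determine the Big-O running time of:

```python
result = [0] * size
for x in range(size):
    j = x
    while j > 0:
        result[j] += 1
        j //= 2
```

Time complexity: O(n log n).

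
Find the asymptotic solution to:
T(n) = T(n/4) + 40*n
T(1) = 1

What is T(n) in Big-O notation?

Geometric series: 40*n*(1 + 1/4 + 1/4^2 + ...) = O(n). T(n) = O(n).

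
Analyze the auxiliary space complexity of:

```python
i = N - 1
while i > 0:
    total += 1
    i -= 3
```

Space complexity: O(1).
Only a constant amount of auxiliary storage is used; nothing grows with n.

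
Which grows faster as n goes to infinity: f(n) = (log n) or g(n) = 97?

f(n) = (log n) grows faster: any unbounded function dominates a constant.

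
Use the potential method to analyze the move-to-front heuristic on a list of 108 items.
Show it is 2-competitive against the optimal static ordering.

Let Phi = number of inversions between the MTF list and the optimal static list (0 <= Phi <= C(108,2)). Accessing an element at MTF position k and optimal position j: the move-to-front destroys all k-1 inversions in front of it that are not in front in optimal (>= k-j of them) and creates at most j-1 new ones. Amortized cost <= k + (j-1) - (k-j) = 2j - 1 <= 2 * optimal cost.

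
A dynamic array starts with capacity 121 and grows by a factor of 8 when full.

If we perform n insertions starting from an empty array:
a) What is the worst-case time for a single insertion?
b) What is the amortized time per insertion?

(a) Worst-case single insertion: O(n) -- when the array is full at capacity c, the resize copies all c elements, and c can be Theta(n).
(b) Resizes happen at sizes 121, 968, 7744, ... Total copy cost for n insertions: 121 + 968 + ... = O(n) (geometric series with ratio 1/8). Amortized cost per insertion: O(n)/n = O(1).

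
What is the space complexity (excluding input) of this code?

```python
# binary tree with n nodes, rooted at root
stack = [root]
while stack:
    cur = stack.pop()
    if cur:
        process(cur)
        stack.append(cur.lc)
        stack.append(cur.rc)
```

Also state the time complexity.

Space complexity: O(n).
Auxiliary storage grows linearly with the input size n in the worst case.
Time complexity: O(n).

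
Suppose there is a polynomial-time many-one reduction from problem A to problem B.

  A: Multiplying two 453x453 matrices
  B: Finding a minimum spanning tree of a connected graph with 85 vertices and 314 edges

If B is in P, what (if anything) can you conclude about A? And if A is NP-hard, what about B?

A poly-time reduction A <=_p B means any A-instance can be transformed to a B-instance in poly time.
If B is in P: compose the reduction with B's poly-time algorithm to solve A in poly time, so A is in P.
If A is NP-hard: every NP problem reduces to A, which reduces to B; composing reductions, every NP problem reduces to B, so B is NP-hard.
(Here in fact A is P and B is P.)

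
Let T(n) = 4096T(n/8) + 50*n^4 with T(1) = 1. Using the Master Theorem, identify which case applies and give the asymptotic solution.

a=4096, b=8, f(n)=50*n^4.
log_8(4096) = 4, so n^(log_b(a)) = n^4.
f(n) = Theta(n^4), so Case 2 applies.
T(n) = Theta(n^4 log n).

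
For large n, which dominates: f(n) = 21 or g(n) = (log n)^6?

g(n) = (log n)^6 grows faster: any unbounded function dominates a constant.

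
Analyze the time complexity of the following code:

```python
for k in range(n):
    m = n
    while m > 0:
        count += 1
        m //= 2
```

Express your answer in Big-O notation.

Time complexity: O(n log n).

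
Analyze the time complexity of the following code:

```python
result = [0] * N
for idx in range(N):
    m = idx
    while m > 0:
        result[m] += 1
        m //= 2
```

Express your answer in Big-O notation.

Time complexity: O(n log n).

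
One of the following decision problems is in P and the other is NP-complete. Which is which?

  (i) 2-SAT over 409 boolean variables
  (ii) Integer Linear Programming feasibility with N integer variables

(i) is P: 2-SAT is solvable in linear time via implication-graph SCCs.
(ii) is NP-complete: ILP feasibility is NP-complete (LP relaxation is in P).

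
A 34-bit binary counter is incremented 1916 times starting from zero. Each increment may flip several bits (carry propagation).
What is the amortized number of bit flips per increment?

Bit i flips on every 2^i-th increment, so over 1916 increments bit i flips floor(1916/2^i) times. Summing over i: total flips < 2 * 1916. Amortized: < 2 = O(1) per increment.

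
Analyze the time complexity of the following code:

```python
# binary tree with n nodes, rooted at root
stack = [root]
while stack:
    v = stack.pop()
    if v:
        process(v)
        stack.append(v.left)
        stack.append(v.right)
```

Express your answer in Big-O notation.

Time complexity: O(n).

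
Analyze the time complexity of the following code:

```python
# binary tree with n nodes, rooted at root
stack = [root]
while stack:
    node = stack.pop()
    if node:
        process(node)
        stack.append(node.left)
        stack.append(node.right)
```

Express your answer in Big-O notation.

Time complexity: O(n).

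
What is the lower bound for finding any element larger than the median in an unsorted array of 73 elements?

To find an element larger than the median of 73 elements, we must see Omega(n) elements. Without seeing enough elements, an adversary can make any unseen element the median.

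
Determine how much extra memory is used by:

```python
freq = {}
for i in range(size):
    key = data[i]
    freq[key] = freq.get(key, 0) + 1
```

Space complexity: O(n).
Auxiliary storage grows linearly with the input size n in the worst case.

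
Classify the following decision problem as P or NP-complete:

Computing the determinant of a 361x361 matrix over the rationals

This problem is in P: Gaussian elimination runs in O(n^3).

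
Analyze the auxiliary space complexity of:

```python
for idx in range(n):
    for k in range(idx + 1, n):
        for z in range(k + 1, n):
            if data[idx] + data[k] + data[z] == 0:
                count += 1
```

Space complexity: O(1).
Only a constant amount of auxiliary storage is used; nothing grows with n.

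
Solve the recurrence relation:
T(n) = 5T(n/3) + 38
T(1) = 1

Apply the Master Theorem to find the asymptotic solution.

a=5, b=3, f(n)=38. log_3(5) = 1.465. Case 1 of Master Theorem: T(n) = O(n^1.465).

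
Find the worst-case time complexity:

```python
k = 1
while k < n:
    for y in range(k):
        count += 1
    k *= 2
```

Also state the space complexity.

Time complexity: O(n).
Space complexity: O(1).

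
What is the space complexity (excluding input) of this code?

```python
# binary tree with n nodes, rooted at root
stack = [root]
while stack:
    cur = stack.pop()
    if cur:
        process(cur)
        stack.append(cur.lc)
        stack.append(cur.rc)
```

Space complexity: O(n).
Auxiliary storage grows linearly with the input size n in the worst case.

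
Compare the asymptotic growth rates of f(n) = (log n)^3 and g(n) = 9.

f(n) = (log n)^3 grows faster: any unbounded function dominates a constant.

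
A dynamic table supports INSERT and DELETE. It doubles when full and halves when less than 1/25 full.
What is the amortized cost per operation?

Using potential function Phi = |2*num_items - table_size| when load > 1/2, and Phi = table_size/2 - num_items otherwise. The gap of 1/25 vs 1/2 for shrinking prevents thrashing. Both insert and delete have O(1) amortized cost.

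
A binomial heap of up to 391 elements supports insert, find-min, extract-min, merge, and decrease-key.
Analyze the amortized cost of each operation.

A binomial heap with n <= 391 elements has at most floor(log_2 391) + 1 = 9 trees. Using potential Phi = number of trees: Insert adds one tree, but cascading merges reduce count -- amortized O(1). Find-min reads the cached minimum pointer: O(1). Extract-min creates O(log n) new trees: O(log n). Merge combines tree lists: O(log n). Decrease-key sifts the element up its tree of height <= log n: O(log n).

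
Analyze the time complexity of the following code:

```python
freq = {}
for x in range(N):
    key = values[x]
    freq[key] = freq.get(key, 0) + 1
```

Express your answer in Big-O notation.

Time complexity: O(n).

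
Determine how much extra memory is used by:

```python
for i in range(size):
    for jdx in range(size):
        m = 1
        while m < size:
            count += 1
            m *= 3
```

Space complexity: O(1).
Only a constant amount of auxiliary storage is used; nothing grows with n.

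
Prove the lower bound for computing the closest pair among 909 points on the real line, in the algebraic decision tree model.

Reduction from element distinctness: given 909 reals, the closest-pair distance is 0 iff two are equal. Element distinctness has an Omega(n log n) lower bound in the algebraic decision tree model (Ben-Or). Therefore closest pair on a line also requires Omega(n log n). Sorting then a linear scan achieves this.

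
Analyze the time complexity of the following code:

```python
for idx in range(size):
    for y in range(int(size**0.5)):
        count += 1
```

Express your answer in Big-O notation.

Time complexity: O(n * sqrt(n)).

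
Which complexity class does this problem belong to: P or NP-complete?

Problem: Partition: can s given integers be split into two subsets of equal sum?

This problem is NP-complete: Subset Sum reduces to it (one of Karp's 21 NP-complete problems).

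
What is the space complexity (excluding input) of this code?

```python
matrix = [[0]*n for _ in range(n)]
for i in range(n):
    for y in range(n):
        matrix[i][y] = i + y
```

Space complexity: O(n^2).
A 2D structure of size n x n is allocated.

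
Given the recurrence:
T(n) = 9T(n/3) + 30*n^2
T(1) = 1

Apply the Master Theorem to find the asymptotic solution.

a=9, b=3, f(n)=30*n^2. log_3(9) = 2. Case 2: T(n) = O(n^2 log n).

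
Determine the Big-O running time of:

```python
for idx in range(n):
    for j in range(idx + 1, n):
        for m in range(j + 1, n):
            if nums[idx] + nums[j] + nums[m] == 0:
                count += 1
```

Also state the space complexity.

Time complexity: O(n^3).
Space complexity: O(1).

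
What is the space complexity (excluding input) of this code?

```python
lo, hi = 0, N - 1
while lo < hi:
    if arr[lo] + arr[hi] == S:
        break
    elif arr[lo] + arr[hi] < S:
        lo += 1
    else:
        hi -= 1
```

Space complexity: O(1).
Only a constant amount of auxiliary storage is used; nothing grows with n.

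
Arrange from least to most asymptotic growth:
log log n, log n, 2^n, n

Ordered by growth rate: log log n < log n < n < 2^n.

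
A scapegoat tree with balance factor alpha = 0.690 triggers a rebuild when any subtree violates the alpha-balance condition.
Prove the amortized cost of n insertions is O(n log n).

Define potential Phi = c * sum of |size(left(v)) - size(right(v))| over all nodes. An insertion at depth d costs O(d) = O(log n) and increases Phi by O(log n). When a rebuild of subtree of size s occurs, it costs O(s) but reduces Phi by Omega(s). With alpha = 0.690, between rebuilds Omega(s) insertions must occur. Amortized cost per insertion: O(log n).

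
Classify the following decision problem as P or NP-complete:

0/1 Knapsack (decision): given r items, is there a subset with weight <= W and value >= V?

This problem is NP-complete: reduces from Subset Sum.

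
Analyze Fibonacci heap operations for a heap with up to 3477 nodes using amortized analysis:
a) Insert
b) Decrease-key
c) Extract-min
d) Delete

Fibonacci heaps use lazy consolidation. Potential function Phi = t + 2m (t = number of trees, m = marked nodes).
- Insert: O(1) actual, Delta Phi = +1 (one new tree) => O(1) amortized.
- Decrease-key: with c cascading cuts, actual cost is O(c); Delta Phi <= c - 2(c-1) + 2 = 4 - c (c new trees; >= c-1 marks cleared; <= 1 new mark). Amortized O(c) + (4 - c) = O(1).
- Extract-min: O(D(n) + t) actual; consolidation drops t to <= D(n)+1, so Delta Phi pays for the t term. D(n) = O(log n) for n = 3477 => O(log n) amortized.
- Delete: decrease-key to -inf then extract-min = O(log n).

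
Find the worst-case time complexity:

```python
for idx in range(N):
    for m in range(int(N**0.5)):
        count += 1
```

Time complexity: O(n * sqrt(n)).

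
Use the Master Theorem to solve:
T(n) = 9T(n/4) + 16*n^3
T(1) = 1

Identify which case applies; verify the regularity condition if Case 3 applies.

a=9, b=4, f(n)=16*n^3.
log_4(9) = 1.585 < 3.
f(n) = Omega(n^(1.585+epsilon)) for some epsilon > 0, so Case 3 is the candidate.
Regularity: a*f(n/b) = 9*16*(n/4)^3 = (9/64)*16*n^3 <= c*f(n) with c = 9/64 < 1. Satisfied.
Case 3: T(n) = Theta(n^3).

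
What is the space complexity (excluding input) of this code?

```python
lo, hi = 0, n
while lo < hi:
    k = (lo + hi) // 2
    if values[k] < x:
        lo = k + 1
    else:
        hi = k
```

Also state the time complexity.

Space complexity: O(1).
Only a constant amount of auxiliary storage is used; nothing grows with n.
Time complexity: O(log n).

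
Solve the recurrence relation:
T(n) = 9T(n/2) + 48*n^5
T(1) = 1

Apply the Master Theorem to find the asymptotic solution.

a=9, b=2, f(n)=48*n^5. log_2(9) = 3.17 < 5. Case 3: T(n) = O(n^5).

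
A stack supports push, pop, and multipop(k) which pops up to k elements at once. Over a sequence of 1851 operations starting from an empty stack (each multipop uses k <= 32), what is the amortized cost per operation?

Each element is pushed exactly once and popped at most once (whether by pop or as part of a multipop). So the total number of individual pops over the whole sequence is at most the number of pushes, which is at most 1851. Total work <= 2 * 1851, hence O(1) amortized per operation.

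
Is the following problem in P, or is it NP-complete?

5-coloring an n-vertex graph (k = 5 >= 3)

This problem is NP-complete: graph k-coloring for k>=3 is NP-complete by reduction from 3-SAT.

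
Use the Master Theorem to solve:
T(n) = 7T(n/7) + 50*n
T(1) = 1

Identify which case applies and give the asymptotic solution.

a=7, b=7, f(n)=50*n.
log_7(7) = 1, so n^(log_b(a)) = n.
f(n) = Theta(n), so Case 2 applies.
T(n) = Theta(n log n).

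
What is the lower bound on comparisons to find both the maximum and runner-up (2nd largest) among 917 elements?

Lower bound: finding the max needs 917-1 comparisons. By an adversary weight-doubling argument, the maximum element must personally win at least ceil(log_2(917)) = 10 comparisons in any correct algorithm. The 2nd largest is among those 10 direct losers, and distinguishing it requires 10-1 more comparisons. Total >= 917-1 + 10-1 = 925. A balanced tournament achieves this bound exactly.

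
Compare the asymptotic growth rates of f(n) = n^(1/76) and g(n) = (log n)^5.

f(n) = n^(1/76) grows faster: any positive power of n dominates any polylog.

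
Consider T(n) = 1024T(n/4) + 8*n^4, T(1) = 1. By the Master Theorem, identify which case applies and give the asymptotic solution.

a=1024, b=4, f(n)=8*n^4.
log_4(1024) = 5 > 4.
Since f(n) = O(n^4) is polynomially smaller than n^5, Case 1 applies.
T(n) = Theta(n^5).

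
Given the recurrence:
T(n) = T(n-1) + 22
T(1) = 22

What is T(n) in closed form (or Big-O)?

Unrolling: T(n) = T(n-1) + 22 = T(n-2) + 2*22 = ... = T(1) + (n-1)*22 = 22 + (n-1)*22 = 22n.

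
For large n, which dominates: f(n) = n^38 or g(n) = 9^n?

g(n) = 9^n grows faster: any exponential with base > 1 dominates every polynomial.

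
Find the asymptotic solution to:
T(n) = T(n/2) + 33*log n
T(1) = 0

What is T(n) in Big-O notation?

Each of the log_2(n) levels adds O(log n). T(n) = O(log^2 n).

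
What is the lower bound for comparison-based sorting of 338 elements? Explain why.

A comparison-based sorting algorithm corresponds to a decision tree. With 338! possible permutations, the tree has 338! leaves. The height is at least log_2(338!) = Omega(n log n) by Stirling's approximation.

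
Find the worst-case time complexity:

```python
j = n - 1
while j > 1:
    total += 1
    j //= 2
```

Time complexity: O(log n).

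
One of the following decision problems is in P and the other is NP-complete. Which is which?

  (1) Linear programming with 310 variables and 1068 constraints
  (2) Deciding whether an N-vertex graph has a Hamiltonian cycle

(1) is P: the ellipsoid and interior-point methods run in polynomial time.
(2) is NP-complete: one of Karp's 21 NP-complete problems.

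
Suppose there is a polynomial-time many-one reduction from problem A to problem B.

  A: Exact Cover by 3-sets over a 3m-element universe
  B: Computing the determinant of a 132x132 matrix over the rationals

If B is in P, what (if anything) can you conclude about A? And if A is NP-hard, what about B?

A poly-time reduction A <=_p B means any A-instance can be transformed to a B-instance in poly time.
If B is in P: compose the reduction with B's poly-time algorithm to solve A in poly time, so A is in P.
If A is NP-hard: every NP problem reduces to A, which reduces to B; composing reductions, every NP problem reduces to B, so B is NP-hard.
(Here in fact A is NP-complete and B is in P, so no such reduction is known -- its existence would imply P = NP; the analysis concerns only what the assumed reduction would or would not let you conclude.)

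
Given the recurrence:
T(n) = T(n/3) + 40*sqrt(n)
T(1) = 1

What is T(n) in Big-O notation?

Each level contributes sqrt(n/3^k). Geometric series with ratio 1/sqrt(3) < 1 sums to O(sqrt(n)).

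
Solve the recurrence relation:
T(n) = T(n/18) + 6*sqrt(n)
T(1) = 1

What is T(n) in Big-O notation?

Each level contributes sqrt(n/18^k). Geometric series with ratio 1/sqrt(18) < 1 sums to O(sqrt(n)).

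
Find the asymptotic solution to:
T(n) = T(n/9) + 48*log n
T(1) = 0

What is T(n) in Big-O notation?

Each of the log_9(n) levels adds O(log n). T(n) = O(log^2 n).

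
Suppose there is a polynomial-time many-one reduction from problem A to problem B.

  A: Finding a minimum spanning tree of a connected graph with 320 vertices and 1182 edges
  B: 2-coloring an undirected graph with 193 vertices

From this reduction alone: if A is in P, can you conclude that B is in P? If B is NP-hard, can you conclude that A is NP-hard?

A poly-time reduction A <=_p B transfers tractability DOWN (B easy => A easy) and hardness UP (A hard => B hard), not the reverse.
From A in P, the reduction alone does NOT give B in P: any problem in P trivially reduces to SAT, yet SAT is not known to be in P.
From B NP-hard, the reduction alone does NOT give A NP-hard: again, easy problems reduce to hard ones.
(Here in fact A is P and B is P.)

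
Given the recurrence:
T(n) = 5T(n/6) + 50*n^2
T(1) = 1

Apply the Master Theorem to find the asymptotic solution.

a=5, b=6, f(n)=50*n^2. log_6(5) = 0.8982 < 2. Case 3: T(n) = O(n^2).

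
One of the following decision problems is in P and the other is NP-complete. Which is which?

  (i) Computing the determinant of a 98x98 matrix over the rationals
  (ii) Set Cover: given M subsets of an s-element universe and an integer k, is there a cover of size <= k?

(i) is P: Gaussian elimination runs in O(n^3).
(ii) is NP-complete: one of Karp's 21 NP-complete problems (with k part of the input).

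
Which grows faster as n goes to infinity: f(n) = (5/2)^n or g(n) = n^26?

f(n) = (5/2)^n grows faster: (5/2)^n is exponential with base 5/2 > 1, dominating every polynomial.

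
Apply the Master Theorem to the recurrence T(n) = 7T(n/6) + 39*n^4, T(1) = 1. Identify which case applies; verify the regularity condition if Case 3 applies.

a=7, b=6, f(n)=39*n^4.
log_6(7) = 1.086 < 4.
f(n) = Omega(n^(1.086+epsilon)) for some epsilon > 0, so Case 3 is the candidate.
Regularity: a*f(n/b) = 7*39*(n/6)^4 = (7/1296)*39*n^4 <= c*f(n) with c = 7/1296 < 1. Satisfied.
Case 3: T(n) = Theta(n^4).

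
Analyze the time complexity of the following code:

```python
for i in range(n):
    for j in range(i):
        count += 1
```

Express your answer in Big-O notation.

Time complexity: O(n^2).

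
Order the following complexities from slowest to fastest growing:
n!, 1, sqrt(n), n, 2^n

Ordered by growth rate: 1 < sqrt(n) < n < 2^n < n!.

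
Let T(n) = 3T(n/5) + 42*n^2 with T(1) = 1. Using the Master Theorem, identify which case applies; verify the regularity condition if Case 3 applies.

a=3, b=5, f(n)=42*n^2.
log_5(3) = 0.6826 < 2.
f(n) = Omega(n^(0.6826+epsilon)) for some epsilon > 0, so Case 3 is the candidate.
Regularity: a*f(n/b) = 3*42*(n/5)^2 = (3/25)*42*n^2 <= c*f(n) with c = 3/25 < 1. Satisfied.
Case 3: T(n) = Theta(n^2).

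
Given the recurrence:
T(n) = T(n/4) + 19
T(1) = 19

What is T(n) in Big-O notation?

Each step divides n by 4 and adds 19. After log_4(n) steps, T(n) = O(log n).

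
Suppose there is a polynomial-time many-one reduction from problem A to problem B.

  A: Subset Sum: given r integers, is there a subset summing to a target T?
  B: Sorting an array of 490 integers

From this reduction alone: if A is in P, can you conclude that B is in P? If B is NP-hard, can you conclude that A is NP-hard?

A poly-time reduction A <=_p B transfers tractability DOWN (B easy => A easy) and hardness UP (A hard => B hard), not the reverse.
From A in P, the reduction alone does NOT give B in P: any problem in P trivially reduces to SAT, yet SAT is not known to be in P.
From B NP-hard, the reduction alone does NOT give A NP-hard: again, easy problems reduce to hard ones.
(Here in fact A is NP-complete and B is in P, so no such reduction is known -- its existence would imply P = NP; the analysis concerns only what the assumed reduction would or would not let you conclude.)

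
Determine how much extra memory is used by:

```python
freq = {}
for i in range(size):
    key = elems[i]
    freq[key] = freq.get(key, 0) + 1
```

Space complexity: O(n).
Auxiliary storage grows linearly with the input size n in the worst case.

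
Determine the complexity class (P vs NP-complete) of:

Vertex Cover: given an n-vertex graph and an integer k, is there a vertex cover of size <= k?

This problem is NP-complete: one of Karp's 21 NP-complete problems (with k part of the input; for any fixed constant k it is in P).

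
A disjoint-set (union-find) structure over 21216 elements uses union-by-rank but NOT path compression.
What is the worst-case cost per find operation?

Union-by-rank alone keeps every tree's height <= log_2(21216) ~= 14.4. Each find traverses from a node to its root, costing O(height) = O(log n). Without path compression this bound is tight.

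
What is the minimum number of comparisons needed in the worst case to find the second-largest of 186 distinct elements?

Lower bound: finding the max needs 186-1 comparisons. By the adversary weight-doubling argument, the max must personally win >= ceil(log_2(186)) = 8 comparisons; the 2nd-largest is among those 8 losers, needing 8-1 more comparisons. Total >= 186-1 + 8-1 = 192. A balanced knockout tournament achieves this.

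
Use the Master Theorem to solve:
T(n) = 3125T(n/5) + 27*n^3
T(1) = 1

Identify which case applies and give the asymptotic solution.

a=3125, b=5, f(n)=27*n^3.
log_5(3125) = 5 > 3.
Since f(n) = O(n^3) is polynomially smaller than n^5, Case 1 applies.
T(n) = Theta(n^5).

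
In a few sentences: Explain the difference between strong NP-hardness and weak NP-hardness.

A problem is strongly NP-hard if it remains NP-hard even when all numbers in the input are bounded by a polynomial in the input length. A weakly NP-hard problem admits a pseudopolynomial algorithm. Subset Sum is weakly NP-hard (has O(nW) DP). 3-SAT is strongly NP-hard (no numeric parameters).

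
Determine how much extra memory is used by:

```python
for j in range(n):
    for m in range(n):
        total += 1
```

Space complexity: O(1).
Only a constant amount of auxiliary storage is used; nothing grows with n.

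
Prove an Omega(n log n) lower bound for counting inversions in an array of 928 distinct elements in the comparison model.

Decision-tree argument: at any leaf, the comparisons made (with transitivity) must totally order all 928 elements -- otherwise some pair (i,j) is unordered, and an adversary can present two inputs agreeing on every comparison made but with that pair flipped, changing the inversion count by 1, so the leaf's output is wrong on one of them. Hence the tree has >= 928! leaves and height >= log_2(928!) = Omega(n log n). Modified merge sort achieves O(n log n).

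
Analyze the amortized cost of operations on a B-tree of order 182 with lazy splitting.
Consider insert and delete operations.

In a B-tree of order 182, a node splits when it has 182 keys. With lazy splitting, we use potential Phi = number of full nodes + number of near-empty nodes. Each split costs O(1) but reduces potential. Between splits, at least 91 insertions must occur in that node. Amortized structural cost is O(1) per operation, plus O(log_182 n) traversal.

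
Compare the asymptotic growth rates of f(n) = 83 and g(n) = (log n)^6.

g(n) = (log n)^6 grows faster: any unbounded function dominates a constant.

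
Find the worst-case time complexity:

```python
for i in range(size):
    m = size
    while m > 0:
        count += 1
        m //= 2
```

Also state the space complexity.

Time complexity: O(n log n).
Space complexity: O(1).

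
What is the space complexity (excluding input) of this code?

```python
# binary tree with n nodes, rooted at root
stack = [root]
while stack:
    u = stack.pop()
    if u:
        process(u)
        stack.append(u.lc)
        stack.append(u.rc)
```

Space complexity: O(n).
Auxiliary storage grows linearly with the input size n in the worst case.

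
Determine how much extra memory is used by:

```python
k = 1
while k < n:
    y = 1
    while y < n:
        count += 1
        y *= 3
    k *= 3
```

Space complexity: O(1).
Only a constant amount of auxiliary storage is used; nothing grows with n.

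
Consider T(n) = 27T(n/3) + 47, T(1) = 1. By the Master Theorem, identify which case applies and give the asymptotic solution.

a=27, b=3, f(n)=47.
log_3(27) = 3 > 0.
Since f(n) = O(n^0) is polynomially smaller than n^3, Case 1 applies.
T(n) = Theta(n^3).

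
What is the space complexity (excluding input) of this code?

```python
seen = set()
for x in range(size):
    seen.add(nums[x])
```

Space complexity: O(n).
Auxiliary storage grows linearly with the input size n in the worst case.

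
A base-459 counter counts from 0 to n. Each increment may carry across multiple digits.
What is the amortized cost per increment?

Digit at position i changes every 459^i increments. Total digit changes over n increments: n * 459/(459-1) = O(n). Amortized: O(1).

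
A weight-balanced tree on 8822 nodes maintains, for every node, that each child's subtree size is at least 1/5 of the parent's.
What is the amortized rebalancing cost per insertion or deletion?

With balance ratio 1/5, tree height is O(log_{5/1}(8822)) = O(log n). A rebalance at a node of size s costs O(s) but requires Omega(s) updates in that subtree to retrigger. Summed over the O(log n) ancestors of the touched leaf, amortized rebalancing is O(log n).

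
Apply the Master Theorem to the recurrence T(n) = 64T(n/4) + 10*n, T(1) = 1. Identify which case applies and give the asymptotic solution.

a=64, b=4, f(n)=10*n.
log_4(64) = 3 > 1.
Since f(n) = O(n^1) is polynomially smaller than n^3, Case 1 applies.
T(n) = Theta(n^3).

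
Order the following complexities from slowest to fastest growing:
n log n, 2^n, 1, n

Ordered by growth rate: 1 < n < n log n < 2^n.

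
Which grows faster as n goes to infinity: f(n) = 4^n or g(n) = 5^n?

g(n) = 5^n grows faster: (5/4)^n -> infinity since 5/4 > 1.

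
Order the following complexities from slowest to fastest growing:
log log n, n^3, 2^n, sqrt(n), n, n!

Ordered by growth rate: log log n < sqrt(n) < n < n^3 < 2^n < n!.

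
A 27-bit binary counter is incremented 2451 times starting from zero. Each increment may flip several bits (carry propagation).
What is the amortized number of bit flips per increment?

Bit i flips on every 2^i-th increment, so over 2451 increments bit i flips floor(2451/2^i) times. Summing over i: total flips < 2 * 2451. Amortized: < 2 = O(1) per increment.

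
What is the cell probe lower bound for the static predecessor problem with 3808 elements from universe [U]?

The Patrascu-Thorup lower bound shows any data structure on n = 3808 elements using O(n * polylog(n)) space requires Omega(log log U) query time. van Emde Boas trees achieve O(log log U) with O(U) space.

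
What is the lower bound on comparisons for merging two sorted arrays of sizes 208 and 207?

Adversary argument: with sizes 208 and 207 (differing by at most 1), interleave the two arrays so that every consecutive pair in the output comes from different inputs. Then each of the 414 adjacent output pairs must be directly compared, or the algorithm cannot determine their relative order. So 414 comparisons are necessary; standard merge achieves this.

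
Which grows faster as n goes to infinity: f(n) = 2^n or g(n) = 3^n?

g(n) = 3^n grows faster: (3/2)^n -> infinity since 3/2 > 1.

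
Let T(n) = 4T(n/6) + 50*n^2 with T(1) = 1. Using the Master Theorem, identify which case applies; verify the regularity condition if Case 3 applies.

a=4, b=6, f(n)=50*n^2.
log_6(4) = 0.7737 < 2.
f(n) = Omega(n^(0.7737+epsilon)) for some epsilon > 0, so Case 3 is the candidate.
Regularity: a*f(n/b) = 4*50*(n/6)^2 = (4/36)*50*n^2 <= c*f(n) with c = 4/36 < 1. Satisfied.
Case 3: T(n) = Theta(n^2).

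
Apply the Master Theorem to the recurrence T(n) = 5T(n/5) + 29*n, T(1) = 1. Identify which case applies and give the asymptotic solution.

a=5, b=5, f(n)=29*n.
log_5(5) = 1, so n^(log_b(a)) = n.
f(n) = Theta(n), so Case 2 applies.
T(n) = Theta(n log n).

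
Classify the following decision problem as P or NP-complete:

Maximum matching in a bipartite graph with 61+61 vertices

This problem is in P: Hopcroft-Karp runs in O(E sqrt(V)).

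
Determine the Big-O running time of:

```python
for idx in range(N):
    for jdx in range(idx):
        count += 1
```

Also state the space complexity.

Time complexity: O(n^2).
Space complexity: O(1).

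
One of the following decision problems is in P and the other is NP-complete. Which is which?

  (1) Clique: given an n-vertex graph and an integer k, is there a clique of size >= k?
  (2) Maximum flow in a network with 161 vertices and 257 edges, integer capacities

(1) is NP-complete: complement of Independent Set / Vertex Cover (with k part of the input).
(2) is P: Edmonds-Karp / push-relabel run in polynomial time.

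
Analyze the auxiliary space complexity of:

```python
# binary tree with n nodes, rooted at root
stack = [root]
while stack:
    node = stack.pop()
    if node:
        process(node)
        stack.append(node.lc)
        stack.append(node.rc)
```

Space complexity: O(n).
Auxiliary storage grows linearly with the input size n in the worst case.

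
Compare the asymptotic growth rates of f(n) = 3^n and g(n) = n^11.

f(n) = 3^n grows faster: any exponential with base > 1 dominates every polynomial.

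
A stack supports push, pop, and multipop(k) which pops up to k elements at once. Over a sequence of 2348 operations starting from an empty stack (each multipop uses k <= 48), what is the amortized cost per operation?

Each element is pushed exactly once and popped at most once (whether by pop or as part of a multipop). So the total number of individual pops over the whole sequence is at most the number of pushes, which is at most 2348. Total work <= 2 * 2348, hence O(1) amortized per operation.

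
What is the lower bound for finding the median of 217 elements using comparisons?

To find the median of 217 elements, every element must be compared at least once, so the lower bound is Omega(n). The BFPRT algorithm achieves O(n), making this tight.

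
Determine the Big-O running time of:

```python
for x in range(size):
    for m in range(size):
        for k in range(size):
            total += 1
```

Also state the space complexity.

Time complexity: O(n^3).
Space complexity: O(1).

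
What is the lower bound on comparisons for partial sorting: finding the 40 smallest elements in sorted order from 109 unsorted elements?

Finding 40 smallest of 109 in sorted order: Omega(109) to identify the 40 smallest, plus Omega(40 log 40) to sort them. Total: Omega(n + k log k).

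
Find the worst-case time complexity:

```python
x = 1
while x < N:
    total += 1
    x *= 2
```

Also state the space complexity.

Time complexity: O(log n).
Space complexity: O(1).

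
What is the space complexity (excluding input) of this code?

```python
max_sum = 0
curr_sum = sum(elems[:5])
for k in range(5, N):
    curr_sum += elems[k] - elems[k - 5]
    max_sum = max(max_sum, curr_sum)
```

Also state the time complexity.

Space complexity: O(1).
Only a constant amount of auxiliary storage is used; nothing grows with n.
Time complexity: O(n).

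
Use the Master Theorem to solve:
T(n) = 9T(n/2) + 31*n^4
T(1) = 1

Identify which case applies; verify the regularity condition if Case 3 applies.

a=9, b=2, f(n)=31*n^4.
log_2(9) = 3.17 < 4.
f(n) = Omega(n^(3.17+epsilon)) for some epsilon > 0, so Case 3 is the candidate.
Regularity: a*f(n/b) = 9*31*(n/2)^4 = (9/16)*31*n^4 <= c*f(n) with c = 9/16 < 1. Satisfied.
Case 3: T(n) = Theta(n^4).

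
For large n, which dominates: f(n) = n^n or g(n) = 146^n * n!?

g(n) = 146^n * n! grows faster: by Stirling n! ~ sqrt(2 pi n)(n/e)^n, so 146^n n! / n^n ~ (146/e)^n sqrt(2 pi n) -> infinity since 146/e > 1.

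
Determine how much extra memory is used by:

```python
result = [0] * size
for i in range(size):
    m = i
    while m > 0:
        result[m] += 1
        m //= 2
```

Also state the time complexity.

Space complexity: O(n).
Auxiliary storage grows linearly with the input size n in the worst case.
Time complexity: O(n log n).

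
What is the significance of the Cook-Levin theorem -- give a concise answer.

The Cook-Levin theorem proves that SAT is NP-complete. It was the first problem shown to be NP-complete, establishing the foundation for proving other problems NP-complete via reductions from SAT.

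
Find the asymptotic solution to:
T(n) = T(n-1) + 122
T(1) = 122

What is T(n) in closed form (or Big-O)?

Unrolling: T(n) = T(n-1) + 122 = T(n-2) + 2*122 = ... = T(1) + (n-1)*122 = 122 + (n-1)*122 = 122n.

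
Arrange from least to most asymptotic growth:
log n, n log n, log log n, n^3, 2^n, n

Ordered by growth rate: log log n < log n < n < n log n < n^3 < 2^n.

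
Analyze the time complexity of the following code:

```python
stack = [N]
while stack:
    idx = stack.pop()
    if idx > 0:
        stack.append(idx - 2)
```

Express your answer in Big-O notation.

Time complexity: O(n).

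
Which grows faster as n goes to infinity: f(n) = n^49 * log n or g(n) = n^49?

f(n) = n^49 * log n grows faster: extra log n factor -> infinity.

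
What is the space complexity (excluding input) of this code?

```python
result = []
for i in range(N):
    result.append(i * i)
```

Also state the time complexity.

Space complexity: O(n).
Auxiliary storage grows linearly with the input size n in the worst case.
Time complexity: O(n).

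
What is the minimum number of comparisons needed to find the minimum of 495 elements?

Finding the minimum requires 494 comparisons, identical reasoning to finding the maximum. Each comparison eliminates one candidate.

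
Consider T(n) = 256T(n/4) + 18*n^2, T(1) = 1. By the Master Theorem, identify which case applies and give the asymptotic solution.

a=256, b=4, f(n)=18*n^2.
log_4(256) = 4 > 2.
Since f(n) = O(n^2) is polynomially smaller than n^4, Case 1 applies.
T(n) = Theta(n^4).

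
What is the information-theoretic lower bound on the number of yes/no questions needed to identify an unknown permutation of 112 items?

There are 112! = 197450685722107402353682037275992488341277868034975337796656295094902858969771811440894224355027779366597957338237853638272334919686385621811850780464277094400000000000000000000000000 permutations. Each yes/no question gives at most 1 bit, so at least ceil(log_2(197450685722107402353682037275992488341277868034975337796656295094902858969771811440894224355027779366597957338237853638272334919686385621811850780464277094400000000000000000000000000)) = 606 questions are needed.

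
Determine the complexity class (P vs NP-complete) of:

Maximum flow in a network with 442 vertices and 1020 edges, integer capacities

This problem is in P: Edmonds-Karp / push-relabel run in polynomial time.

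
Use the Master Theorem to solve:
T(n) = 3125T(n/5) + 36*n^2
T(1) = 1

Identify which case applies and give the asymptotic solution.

a=3125, b=5, f(n)=36*n^2.
log_5(3125) = 5 > 2.
Since f(n) = O(n^2) is polynomially smaller than n^5, Case 1 applies.
T(n) = Theta(n^5).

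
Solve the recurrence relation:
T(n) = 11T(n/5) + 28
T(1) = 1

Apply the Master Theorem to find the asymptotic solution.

a=11, b=5, f(n)=28. log_5(11) = 1.49. Case 1 of Master Theorem: T(n) = O(n^1.49).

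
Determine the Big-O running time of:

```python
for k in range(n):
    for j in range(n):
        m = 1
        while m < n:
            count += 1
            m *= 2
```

Time complexity: O(n^2 log n).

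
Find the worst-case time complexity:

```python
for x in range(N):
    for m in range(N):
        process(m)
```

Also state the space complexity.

Time complexity: O(n^2).
Space complexity: O(1).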